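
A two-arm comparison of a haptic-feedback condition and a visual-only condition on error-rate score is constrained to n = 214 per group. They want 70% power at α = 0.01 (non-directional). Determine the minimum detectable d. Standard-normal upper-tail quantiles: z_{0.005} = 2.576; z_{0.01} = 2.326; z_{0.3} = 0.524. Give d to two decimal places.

For two independent groups of n = 214 each: d_min = (z_{α/2} + z_β)·√(2/n).
z-sum = 2.576 + 0.524 = 3.100.
d_min = 3.100 × √(2/214) = 3.100 × 0.0967 = 0.300.

d_min ≈ 0.30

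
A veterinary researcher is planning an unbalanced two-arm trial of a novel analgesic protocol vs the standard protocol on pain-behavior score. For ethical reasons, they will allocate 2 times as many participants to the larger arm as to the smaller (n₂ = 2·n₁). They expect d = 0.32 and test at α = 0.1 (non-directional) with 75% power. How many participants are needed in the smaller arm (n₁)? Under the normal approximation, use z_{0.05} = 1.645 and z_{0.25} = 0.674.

With allocation ratio k = n₂/n₁ = 2, Var(x̄₁−x̄₂) = σ²(1/n₁ + 1/(k·n₁)) = σ²·(k+1)/(k·n₁).
So n₁ = (1 + 1/k)·((z_{α/2} + z_β)/d)² = 1.500 × (2.319/0.32)².
n₁ = 1.500 × 52.52 = 78.8.
Round up: n₁ = 79, giving n₂ = 2 × 79 = 158.

n₁ = 79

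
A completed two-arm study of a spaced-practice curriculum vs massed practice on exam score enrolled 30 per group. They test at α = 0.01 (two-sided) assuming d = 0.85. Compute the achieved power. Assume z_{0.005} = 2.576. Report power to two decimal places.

power ≈ 0.76

For two equal groups, power = Φ(d·√(n/2) − z_{α/2}).
d·√(n/2) = 0.85 × √(30/2) = 0.85 × 3.873 = 3.292.
z_β = 3.292 − 2.576 = 0.716.
Power = Φ(0.716) = 0.763.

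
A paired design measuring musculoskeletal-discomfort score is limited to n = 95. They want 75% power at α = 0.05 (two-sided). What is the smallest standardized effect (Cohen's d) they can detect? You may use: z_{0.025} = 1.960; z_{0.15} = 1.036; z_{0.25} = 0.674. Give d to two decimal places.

For a single sample (or paired design) of n = 95: d_min = (z_{α/2} + z_β)/√n.
z-sum = 1.960 + 0.674 = 2.634.
d_min = 2.634 / √95 = 2.634 / 9.747 = 0.270.

d_min ≈ 0.27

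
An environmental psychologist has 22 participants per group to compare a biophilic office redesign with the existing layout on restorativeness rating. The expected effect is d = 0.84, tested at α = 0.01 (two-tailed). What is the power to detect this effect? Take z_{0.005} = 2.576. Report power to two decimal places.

For two equal groups, power = Φ(d·√(n/2) − z_{α/2}).
d·√(n/2) = 0.84 × √(22/2) = 0.84 × 3.317 = 2.786.
z_β = 2.786 − 2.576 = 0.210.
Power = Φ(0.210) = 0.583.

power ≈ 0.58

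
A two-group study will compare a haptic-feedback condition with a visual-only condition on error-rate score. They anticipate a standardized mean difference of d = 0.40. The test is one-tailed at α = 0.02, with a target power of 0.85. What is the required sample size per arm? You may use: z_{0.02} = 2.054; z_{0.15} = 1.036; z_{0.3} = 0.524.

n = 120 per group

For two independent groups with equal n: n = 2·((z_{α} + z_β) / d)².
z_{α} + z_β = 2.054 + 1.036 = 3.090.
n = 2 × (3.090 / 0.40)² = 2 × 7.725² = 2 × 59.68 = 119.4.
Round up to the next whole participant.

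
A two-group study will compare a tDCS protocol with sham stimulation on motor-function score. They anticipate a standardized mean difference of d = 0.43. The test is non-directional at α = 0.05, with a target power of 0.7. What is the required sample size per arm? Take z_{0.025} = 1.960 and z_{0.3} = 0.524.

For two independent groups with equal n: n = 2·((z_{α/2} + z_β) / d)².
z_{α/2} + z_β = 1.960 + 0.524 = 2.484.
n = 2 × (2.484 / 0.43)² = 2 × 5.777² = 2 × 33.37 = 66.7.
Round up to the next whole participant.

n = 67 per group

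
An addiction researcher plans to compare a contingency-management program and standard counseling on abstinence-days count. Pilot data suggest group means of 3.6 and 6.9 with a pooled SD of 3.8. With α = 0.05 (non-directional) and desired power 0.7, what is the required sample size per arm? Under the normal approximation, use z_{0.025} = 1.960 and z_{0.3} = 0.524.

Cohen's d = |M₁ − M₂| / SD_pooled = |3.6 − 6.9| / 3.8 = 3.3 / 3.8 = 0.868.
For two independent groups with equal n: n = 2·((z_{α/2} + z_β) / d)².
z_{α/2} + z_β = 1.960 + 0.524 = 2.484.
n = 2 × (2.484 / 0.868)² = 2 × 2.862² = 2 × 8.19 = 16.4.
Round up to the next whole participant.

n = 17 per group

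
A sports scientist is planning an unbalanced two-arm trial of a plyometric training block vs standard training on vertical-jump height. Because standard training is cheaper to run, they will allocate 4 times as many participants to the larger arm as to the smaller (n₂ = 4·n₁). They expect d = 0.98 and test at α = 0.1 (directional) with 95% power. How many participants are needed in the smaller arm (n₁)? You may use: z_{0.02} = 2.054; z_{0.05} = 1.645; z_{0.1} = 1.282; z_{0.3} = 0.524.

n₁ = 12

With allocation ratio k = n₂/n₁ = 4, Var(x̄₁−x̄₂) = σ²(1/n₁ + 1/(k·n₁)) = σ²·(k+1)/(k·n₁).
So n₁ = (1 + 1/k)·((z_{α} + z_β)/d)² = 1.250 × (2.927/0.98)².
n₁ = 1.250 × 8.92 = 11.2.
Round up: n₁ = 12, giving n₂ = 4 × 12 = 48.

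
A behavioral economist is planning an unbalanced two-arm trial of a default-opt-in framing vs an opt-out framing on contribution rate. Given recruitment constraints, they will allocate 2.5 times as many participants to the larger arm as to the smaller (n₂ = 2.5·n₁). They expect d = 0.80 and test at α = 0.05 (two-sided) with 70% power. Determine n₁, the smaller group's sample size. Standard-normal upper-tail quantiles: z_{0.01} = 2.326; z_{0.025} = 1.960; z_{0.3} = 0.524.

n₁ = 14

With allocation ratio k = n₂/n₁ = 2.5, Var(x̄₁−x̄₂) = σ²(1/n₁ + 1/(k·n₁)) = σ²·(k+1)/(k·n₁).
So n₁ = (1 + 1/k)·((z_{α/2} + z_β)/d)² = 1.400 × (2.484/0.80)².
n₁ = 1.400 × 9.64 = 13.5.
Round up: n₁ = 14, giving n₂ = 2.5 × 14 = 35.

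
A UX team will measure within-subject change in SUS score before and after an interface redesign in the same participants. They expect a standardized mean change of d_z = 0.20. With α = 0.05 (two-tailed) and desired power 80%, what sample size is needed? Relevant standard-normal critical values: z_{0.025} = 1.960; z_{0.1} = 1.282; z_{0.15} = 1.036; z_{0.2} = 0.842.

n = 197 pairs

For a paired (one-sample on differences) test: n = ((z_{α/2} + z_β) / d)².
z_{α/2} + z_β = 1.960 + 0.842 = 2.802.
n = (2.802 / 0.20)² = 14.010² = 196.28.
Round up.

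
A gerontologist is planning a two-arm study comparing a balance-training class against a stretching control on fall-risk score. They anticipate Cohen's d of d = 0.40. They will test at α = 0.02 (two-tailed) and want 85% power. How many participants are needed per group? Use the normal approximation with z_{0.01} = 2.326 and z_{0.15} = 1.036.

For two independent groups with equal n: n = 2·((z_{α/2} + z_β) / d)².
z_{α/2} + z_β = 2.326 + 1.036 = 3.362.
n = 2 × (3.362 / 0.40)² = 2 × 8.405² = 2 × 70.64 = 141.3.
Round up to the next whole participant.

n = 142 per group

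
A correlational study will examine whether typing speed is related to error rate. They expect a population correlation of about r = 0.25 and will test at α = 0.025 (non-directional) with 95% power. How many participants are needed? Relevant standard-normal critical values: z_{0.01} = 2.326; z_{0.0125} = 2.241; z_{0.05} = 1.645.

n = 235

Fisher's z: C = ½·ln((1+r)/(1−r)) = ½·ln(1.6667) = 0.2554.
n = ((z_{α/2} + z_β)/C)² + 3.
(2.241 + 1.645) / 0.2554 = 3.886 / 0.2554 = 15.215.
n = 15.215² + 3 = 231.51 + 3 = 234.5.
Round up.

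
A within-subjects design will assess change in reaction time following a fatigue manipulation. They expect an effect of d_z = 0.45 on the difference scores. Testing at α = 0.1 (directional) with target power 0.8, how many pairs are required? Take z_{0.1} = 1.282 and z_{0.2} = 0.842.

For a paired (one-sample on differences) test: n = ((z_{α} + z_β) / d)².
z_{α} + z_β = 1.282 + 0.842 = 2.124.
n = (2.124 / 0.45)² = 4.720² = 22.28.
Round up.

n = 23 pairs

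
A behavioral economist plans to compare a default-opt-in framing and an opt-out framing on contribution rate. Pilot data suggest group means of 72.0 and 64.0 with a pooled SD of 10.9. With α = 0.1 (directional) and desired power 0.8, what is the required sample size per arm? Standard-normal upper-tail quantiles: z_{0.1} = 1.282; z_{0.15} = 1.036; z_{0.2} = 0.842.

Cohen's d = |M₁ − M₂| / SD_pooled = |72.0 − 64.0| / 10.9 = 8.0 / 10.9 = 0.734.
For two independent groups with equal n: n = 2·((z_{α} + z_β) / d)².
z_{α} + z_β = 1.282 + 0.842 = 2.124.
n = 2 × (2.124 / 0.734)² = 2 × 2.894² = 2 × 8.37 = 16.7.
Round up to the next whole participant.

n = 17 per group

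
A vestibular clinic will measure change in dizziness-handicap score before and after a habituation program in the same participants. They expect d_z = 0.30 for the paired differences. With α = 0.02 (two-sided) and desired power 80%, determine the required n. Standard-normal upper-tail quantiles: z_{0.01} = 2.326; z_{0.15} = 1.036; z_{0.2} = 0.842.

n = 112 pairs

For a paired (one-sample on differences) test: n = ((z_{α/2} + z_β) / d)².
z_{α/2} + z_β = 2.326 + 0.842 = 3.168.
n = (3.168 / 0.30)² = 10.560² = 111.51.
Round up.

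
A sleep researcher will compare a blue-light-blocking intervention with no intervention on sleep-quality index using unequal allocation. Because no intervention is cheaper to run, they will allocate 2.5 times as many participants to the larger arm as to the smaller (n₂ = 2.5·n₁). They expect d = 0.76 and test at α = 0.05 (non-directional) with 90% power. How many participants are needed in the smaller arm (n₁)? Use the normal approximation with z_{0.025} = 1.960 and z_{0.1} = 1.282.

With allocation ratio k = n₂/n₁ = 2.5, Var(x̄₁−x̄₂) = σ²(1/n₁ + 1/(k·n₁)) = σ²·(k+1)/(k·n₁).
So n₁ = (1 + 1/k)·((z_{α/2} + z_β)/d)² = 1.400 × (3.242/0.76)².
n₁ = 1.400 × 18.20 = 25.5.
Round up: n₁ = 26, giving n₂ = 2.5 × 26 = 65.

n₁ = 26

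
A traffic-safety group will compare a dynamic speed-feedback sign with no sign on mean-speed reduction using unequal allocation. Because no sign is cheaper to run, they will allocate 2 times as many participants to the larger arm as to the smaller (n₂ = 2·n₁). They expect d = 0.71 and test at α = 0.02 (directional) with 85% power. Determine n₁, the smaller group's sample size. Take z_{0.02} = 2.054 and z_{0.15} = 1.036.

n₁ = 29

With allocation ratio k = n₂/n₁ = 2, Var(x̄₁−x̄₂) = σ²(1/n₁ + 1/(k·n₁)) = σ²·(k+1)/(k·n₁).
So n₁ = (1 + 1/k)·((z_{α} + z_β)/d)² = 1.500 × (3.090/0.71)².
n₁ = 1.500 × 18.94 = 28.4.
Round up: n₁ = 29, giving n₂ = 2 × 29 = 58.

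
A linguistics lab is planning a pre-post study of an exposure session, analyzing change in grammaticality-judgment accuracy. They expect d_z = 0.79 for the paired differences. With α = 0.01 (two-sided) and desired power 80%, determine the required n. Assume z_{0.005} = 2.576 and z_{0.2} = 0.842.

n = 19 pairs

For a paired (one-sample on differences) test: n = ((z_{α/2} + z_β) / d)².
z_{α/2} + z_β = 2.576 + 0.842 = 3.418.
n = (3.418 / 0.79)² = 4.327² = 18.72.
Round up.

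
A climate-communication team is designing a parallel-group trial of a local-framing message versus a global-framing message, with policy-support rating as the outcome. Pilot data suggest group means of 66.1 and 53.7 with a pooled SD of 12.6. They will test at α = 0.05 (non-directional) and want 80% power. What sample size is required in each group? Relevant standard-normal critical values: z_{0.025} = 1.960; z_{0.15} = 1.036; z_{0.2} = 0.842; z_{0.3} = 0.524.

Cohen's d = |M₁ − M₂| / SD_pooled = |66.1 − 53.7| / 12.6 = 12.4 / 12.6 = 0.984.
For two independent groups with equal n: n = 2·((z_{α/2} + z_β) / d)².
z_{α/2} + z_β = 1.960 + 0.842 = 2.802.
n = 2 × (2.802 / 0.984)² = 2 × 2.848² = 2 × 8.11 = 16.2.
Round up to the next whole participant.

n = 17 per group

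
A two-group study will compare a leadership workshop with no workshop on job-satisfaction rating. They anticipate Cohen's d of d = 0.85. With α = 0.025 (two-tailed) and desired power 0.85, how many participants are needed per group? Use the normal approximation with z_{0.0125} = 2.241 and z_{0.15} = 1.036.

n = 30 per group

For two independent groups with equal n: n = 2·((z_{α/2} + z_β) / d)².
z_{α/2} + z_β = 2.241 + 1.036 = 3.277.
n = 2 × (3.277 / 0.85)² = 2 × 3.855² = 2 × 14.86 = 29.7.
Round up to the next whole participant.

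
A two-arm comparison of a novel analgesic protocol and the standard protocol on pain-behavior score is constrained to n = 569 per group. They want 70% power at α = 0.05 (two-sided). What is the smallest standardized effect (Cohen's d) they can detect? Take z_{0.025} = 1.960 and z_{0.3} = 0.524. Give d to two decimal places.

For two independent groups of n = 569 each: d_min = (z_{α/2} + z_β)·√(2/n).
z-sum = 1.960 + 0.524 = 2.484.
d_min = 2.484 × √(2/569) = 2.484 × 0.0593 = 0.147.

d_min ≈ 0.15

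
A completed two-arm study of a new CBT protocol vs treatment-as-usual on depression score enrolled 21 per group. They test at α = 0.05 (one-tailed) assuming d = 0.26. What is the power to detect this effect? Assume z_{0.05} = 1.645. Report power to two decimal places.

For two equal groups, power = Φ(d·√(n/2) − z_{α}).
d·√(n/2) = 0.26 × √(21/2) = 0.26 × 3.240 = 0.842.
z_β = 0.842 − 1.645 = -0.803.
Power = Φ(-0.803) = 0.211.

power ≈ 0.21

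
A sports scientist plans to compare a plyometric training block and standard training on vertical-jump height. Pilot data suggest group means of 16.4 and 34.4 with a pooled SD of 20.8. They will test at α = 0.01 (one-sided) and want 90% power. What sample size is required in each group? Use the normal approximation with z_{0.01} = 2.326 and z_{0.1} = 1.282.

Cohen's d = |M₁ − M₂| / SD_pooled = |16.4 − 34.4| / 20.8 = 18.0 / 20.8 = 0.865.
For two independent groups with equal n: n = 2·((z_{α} + z_β) / d)².
z_{α} + z_β = 2.326 + 1.282 = 3.608.
n = 2 × (3.608 / 0.865)² = 2 × 4.171² = 2 × 17.40 = 34.8.
Round up to the next whole participant.

n = 35 per group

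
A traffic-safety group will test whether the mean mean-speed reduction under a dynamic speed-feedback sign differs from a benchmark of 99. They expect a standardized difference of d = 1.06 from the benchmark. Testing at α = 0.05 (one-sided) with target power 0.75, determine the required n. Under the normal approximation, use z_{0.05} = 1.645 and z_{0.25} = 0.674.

For a one-sample test: n = ((z_{α} + z_β) / d)².
z_{α} + z_β = 1.645 + 0.674 = 2.319.
n = (2.319 / 1.06)² = 2.188² = 4.79.
Round up.

n = 5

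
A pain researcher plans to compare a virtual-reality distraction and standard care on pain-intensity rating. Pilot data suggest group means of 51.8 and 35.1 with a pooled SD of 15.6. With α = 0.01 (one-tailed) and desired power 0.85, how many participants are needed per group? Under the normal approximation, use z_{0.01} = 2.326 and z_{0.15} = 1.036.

n = 20 per group

Cohen's d = |M₁ − M₂| / SD_pooled = |51.8 − 35.1| / 15.6 = 16.7 / 15.6 = 1.071.
For two independent groups with equal n: n = 2·((z_{α} + z_β) / d)².
z_{α} + z_β = 2.326 + 1.036 = 3.362.
n = 2 × (3.362 / 1.071)² = 2 × 3.139² = 2 × 9.85 = 19.7.
Round up to the next whole participant.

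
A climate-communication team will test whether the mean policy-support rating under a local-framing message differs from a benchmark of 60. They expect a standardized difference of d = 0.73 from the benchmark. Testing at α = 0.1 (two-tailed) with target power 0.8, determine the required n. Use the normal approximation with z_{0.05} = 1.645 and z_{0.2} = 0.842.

n = 12

For a one-sample test: n = ((z_{α/2} + z_β) / d)².
z_{α/2} + z_β = 1.645 + 0.842 = 2.487.
n = (2.487 / 0.73)² = 3.407² = 11.61.
Round up.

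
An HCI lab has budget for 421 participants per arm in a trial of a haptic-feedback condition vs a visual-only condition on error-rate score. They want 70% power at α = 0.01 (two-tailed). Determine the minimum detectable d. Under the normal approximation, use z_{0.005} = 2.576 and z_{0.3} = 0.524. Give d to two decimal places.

d_min ≈ 0.21

For two independent groups of n = 421 each: d_min = (z_{α/2} + z_β)·√(2/n).
z-sum = 2.576 + 0.524 = 3.100.
d_min = 3.100 × √(2/421) = 3.100 × 0.0689 = 0.214.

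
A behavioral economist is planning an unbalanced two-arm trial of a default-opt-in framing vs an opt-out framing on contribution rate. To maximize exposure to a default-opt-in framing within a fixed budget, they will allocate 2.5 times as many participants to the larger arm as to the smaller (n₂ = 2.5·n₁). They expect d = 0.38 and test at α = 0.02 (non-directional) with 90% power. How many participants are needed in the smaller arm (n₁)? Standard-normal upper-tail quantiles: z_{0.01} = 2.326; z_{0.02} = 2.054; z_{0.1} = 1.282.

n₁ = 127

With allocation ratio k = n₂/n₁ = 2.5, Var(x̄₁−x̄₂) = σ²(1/n₁ + 1/(k·n₁)) = σ²·(k+1)/(k·n₁).
So n₁ = (1 + 1/k)·((z_{α/2} + z_β)/d)² = 1.400 × (3.608/0.38)².
n₁ = 1.400 × 90.15 = 126.2.
Round up: n₁ = 127, giving n₂ = ⌈2.5 × 127⌉ = ⌈317.5⌉ = 318.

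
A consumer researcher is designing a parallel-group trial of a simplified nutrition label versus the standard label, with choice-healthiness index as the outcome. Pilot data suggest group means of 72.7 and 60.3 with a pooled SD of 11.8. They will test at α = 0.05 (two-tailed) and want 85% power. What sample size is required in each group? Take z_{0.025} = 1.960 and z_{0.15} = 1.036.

n = 17 per group

Cohen's d = |M₁ − M₂| / SD_pooled = |72.7 − 60.3| / 11.8 = 12.4 / 11.8 = 1.051.
For two independent groups with equal n: n = 2·((z_{α/2} + z_β) / d)².
z_{α/2} + z_β = 1.960 + 1.036 = 2.996.
n = 2 × (2.996 / 1.051)² = 2 × 2.851² = 2 × 8.13 = 16.3.
Round up to the next whole participant.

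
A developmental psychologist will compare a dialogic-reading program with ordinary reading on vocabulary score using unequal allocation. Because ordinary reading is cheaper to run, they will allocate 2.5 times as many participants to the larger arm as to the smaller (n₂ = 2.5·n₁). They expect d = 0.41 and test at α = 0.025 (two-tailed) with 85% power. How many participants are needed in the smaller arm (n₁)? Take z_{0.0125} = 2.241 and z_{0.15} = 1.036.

With allocation ratio k = n₂/n₁ = 2.5, Var(x̄₁−x̄₂) = σ²(1/n₁ + 1/(k·n₁)) = σ²·(k+1)/(k·n₁).
So n₁ = (1 + 1/k)·((z_{α/2} + z_β)/d)² = 1.400 × (3.277/0.41)².
n₁ = 1.400 × 63.88 = 89.4.
Round up: n₁ = 90, giving n₂ = 2.5 × 90 = 225.

n₁ = 90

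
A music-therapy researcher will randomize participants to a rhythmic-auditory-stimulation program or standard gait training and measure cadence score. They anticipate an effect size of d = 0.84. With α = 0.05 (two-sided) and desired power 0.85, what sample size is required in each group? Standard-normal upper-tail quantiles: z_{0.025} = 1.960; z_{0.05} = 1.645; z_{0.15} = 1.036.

n = 26 per group

For two independent groups with equal n: n = 2·((z_{α/2} + z_β) / d)².
z_{α/2} + z_β = 1.960 + 1.036 = 2.996.
n = 2 × (2.996 / 0.84)² = 2 × 3.567² = 2 × 12.72 = 25.4.
Round up to the next whole participant.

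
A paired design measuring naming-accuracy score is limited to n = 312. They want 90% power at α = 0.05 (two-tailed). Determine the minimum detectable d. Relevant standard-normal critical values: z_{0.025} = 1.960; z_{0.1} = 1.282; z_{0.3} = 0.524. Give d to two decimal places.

d_min ≈ 0.18

For a single sample (or paired design) of n = 312: d_min = (z_{α/2} + z_β)/√n.
z-sum = 1.960 + 1.282 = 3.242.
d_min = 3.242 / √312 = 3.242 / 17.664 = 0.184.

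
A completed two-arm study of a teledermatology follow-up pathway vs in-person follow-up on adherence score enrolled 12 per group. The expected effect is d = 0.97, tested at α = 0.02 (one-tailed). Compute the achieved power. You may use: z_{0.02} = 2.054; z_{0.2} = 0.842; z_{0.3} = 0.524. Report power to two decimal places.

For two equal groups, power = Φ(d·√(n/2) − z_{α}).
d·√(n/2) = 0.97 × √(12/2) = 0.97 × 2.449 = 2.376.
z_β = 2.376 − 2.054 = 0.322.
Power = Φ(0.322) = 0.626.

power ≈ 0.63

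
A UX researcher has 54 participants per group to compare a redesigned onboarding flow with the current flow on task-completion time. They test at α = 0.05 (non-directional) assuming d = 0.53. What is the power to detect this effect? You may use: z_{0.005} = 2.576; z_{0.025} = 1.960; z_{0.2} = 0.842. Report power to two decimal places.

power ≈ 0.79

For two equal groups, power = Φ(d·√(n/2) − z_{α/2}).
d·√(n/2) = 0.53 × √(54/2) = 0.53 × 5.196 = 2.754.
z_β = 2.754 − 1.960 = 0.794.
Power = Φ(0.794) = 0.786.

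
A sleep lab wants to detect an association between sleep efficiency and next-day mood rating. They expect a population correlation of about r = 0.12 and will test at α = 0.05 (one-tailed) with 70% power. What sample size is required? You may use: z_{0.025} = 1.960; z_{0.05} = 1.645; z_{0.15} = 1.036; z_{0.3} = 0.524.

n = 327

Fisher's z: C = ½·ln((1+r)/(1−r)) = ½·ln(1.2727) = 0.1206.
n = ((z_{α} + z_β)/C)² + 3.
(1.645 + 0.524) / 0.1206 = 2.169 / 0.1206 = 17.985.
n = 17.985² + 3 = 323.46 + 3 = 326.5.
Round up.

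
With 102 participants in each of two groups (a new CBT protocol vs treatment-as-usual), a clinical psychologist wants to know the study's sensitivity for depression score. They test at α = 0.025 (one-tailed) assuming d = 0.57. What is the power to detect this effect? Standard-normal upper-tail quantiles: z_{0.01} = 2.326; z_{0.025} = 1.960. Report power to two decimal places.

power ≈ 0.98

For two equal groups, power = Φ(d·√(n/2) − z_{α}).
d·√(n/2) = 0.57 × √(102/2) = 0.57 × 7.141 = 4.071.
z_β = 4.071 − 1.960 = 2.111.
Power = Φ(2.111) = 0.983.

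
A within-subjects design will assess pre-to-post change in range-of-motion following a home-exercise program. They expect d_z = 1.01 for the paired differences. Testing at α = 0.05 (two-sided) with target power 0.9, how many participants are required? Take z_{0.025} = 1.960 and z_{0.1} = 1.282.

n = 11 pairs

For a paired (one-sample on differences) test: n = ((z_{α/2} + z_β) / d)².
z_{α/2} + z_β = 1.960 + 1.282 = 3.242.
n = (3.242 / 1.01)² = 3.210² = 10.30.
Round up.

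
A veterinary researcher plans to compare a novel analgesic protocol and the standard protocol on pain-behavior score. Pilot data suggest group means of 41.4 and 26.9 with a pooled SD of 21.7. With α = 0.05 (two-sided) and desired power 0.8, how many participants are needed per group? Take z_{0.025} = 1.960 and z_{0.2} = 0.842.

n = 36 per group

Cohen's d = |M₁ − M₂| / SD_pooled = |41.4 − 26.9| / 21.7 = 14.5 / 21.7 = 0.668.
For two independent groups with equal n: n = 2·((z_{α/2} + z_β) / d)².
z_{α/2} + z_β = 1.960 + 0.842 = 2.802.
n = 2 × (2.802 / 0.668)² = 2 × 4.195² = 2 × 17.59 = 35.2.
Round up to the next whole participant.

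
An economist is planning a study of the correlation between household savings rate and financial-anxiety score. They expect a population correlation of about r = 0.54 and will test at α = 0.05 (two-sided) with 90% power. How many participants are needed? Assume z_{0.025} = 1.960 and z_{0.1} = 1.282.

n = 32

Fisher's z: C = ½·ln((1+r)/(1−r)) = ½·ln(3.3478) = 0.6042.
n = ((z_{α/2} + z_β)/C)² + 3.
(1.960 + 1.282) / 0.6042 = 3.242 / 0.6042 = 5.366.
n = 5.366² + 3 = 28.79 + 3 = 31.8.
Round up.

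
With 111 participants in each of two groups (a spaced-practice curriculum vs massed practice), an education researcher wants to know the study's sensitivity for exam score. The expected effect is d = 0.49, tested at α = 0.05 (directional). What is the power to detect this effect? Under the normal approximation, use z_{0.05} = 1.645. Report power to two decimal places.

power ≈ 0.98

For two equal groups, power = Φ(d·√(n/2) − z_{α}).
d·√(n/2) = 0.49 × √(111/2) = 0.49 × 7.450 = 3.650.
z_β = 3.650 − 1.645 = 2.005.
Power = Φ(2.005) = 0.978.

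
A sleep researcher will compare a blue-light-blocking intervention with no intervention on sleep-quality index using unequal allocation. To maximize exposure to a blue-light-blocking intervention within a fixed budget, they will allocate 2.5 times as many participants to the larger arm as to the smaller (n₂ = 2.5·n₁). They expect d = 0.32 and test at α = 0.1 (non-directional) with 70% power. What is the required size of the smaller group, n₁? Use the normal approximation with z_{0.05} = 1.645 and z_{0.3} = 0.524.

With allocation ratio k = n₂/n₁ = 2.5, Var(x̄₁−x̄₂) = σ²(1/n₁ + 1/(k·n₁)) = σ²·(k+1)/(k·n₁).
So n₁ = (1 + 1/k)·((z_{α/2} + z_β)/d)² = 1.400 × (2.169/0.32)².
n₁ = 1.400 × 45.94 = 64.3.
Round up: n₁ = 65, giving n₂ = ⌈2.5 × 65⌉ = ⌈162.5⌉ = 163.

n₁ = 65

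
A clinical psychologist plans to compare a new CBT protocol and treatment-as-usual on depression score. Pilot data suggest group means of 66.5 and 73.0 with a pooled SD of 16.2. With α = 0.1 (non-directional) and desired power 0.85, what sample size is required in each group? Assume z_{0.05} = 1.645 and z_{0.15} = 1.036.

Cohen's d = |M₁ − M₂| / SD_pooled = |66.5 − 73.0| / 16.2 = 6.5 / 16.2 = 0.401.
For two independent groups with equal n: n = 2·((z_{α/2} + z_β) / d)².
z_{α/2} + z_β = 1.645 + 1.036 = 2.681.
n = 2 × (2.681 / 0.401)² = 2 × 6.686² = 2 × 44.70 = 89.4.
Round up to the next whole participant.

n = 90 per group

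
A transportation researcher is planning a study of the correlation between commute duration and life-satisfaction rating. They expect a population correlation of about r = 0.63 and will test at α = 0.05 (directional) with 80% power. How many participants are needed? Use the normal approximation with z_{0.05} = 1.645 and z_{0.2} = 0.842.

n = 15

Fisher's z: C = ½·ln((1+r)/(1−r)) = ½·ln(4.4054) = 0.7414.
n = ((z_{α} + z_β)/C)² + 3.
(1.645 + 0.842) / 0.7414 = 2.487 / 0.7414 = 3.354.
n = 3.354² + 3 = 11.25 + 3 = 14.3.
Round up.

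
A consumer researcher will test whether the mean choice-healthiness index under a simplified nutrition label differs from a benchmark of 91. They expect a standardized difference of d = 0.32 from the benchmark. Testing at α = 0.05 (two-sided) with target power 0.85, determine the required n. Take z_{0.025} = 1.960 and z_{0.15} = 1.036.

n = 88

For a one-sample test: n = ((z_{α/2} + z_β) / d)².
z_{α/2} + z_β = 1.960 + 1.036 = 2.996.
n = (2.996 / 0.32)² = 9.362² = 87.66.
Round up.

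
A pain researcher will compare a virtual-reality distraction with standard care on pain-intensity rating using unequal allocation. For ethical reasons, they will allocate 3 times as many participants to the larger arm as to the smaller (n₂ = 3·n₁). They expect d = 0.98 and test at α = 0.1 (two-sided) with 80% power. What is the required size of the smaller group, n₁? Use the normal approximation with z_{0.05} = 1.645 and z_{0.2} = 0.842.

With allocation ratio k = n₂/n₁ = 3, Var(x̄₁−x̄₂) = σ²(1/n₁ + 1/(k·n₁)) = σ²·(k+1)/(k·n₁).
So n₁ = (1 + 1/k)·((z_{α/2} + z_β)/d)² = 1.333 × (2.487/0.98)².
n₁ = 1.333 × 6.44 = 8.6.
Round up: n₁ = 9, giving n₂ = 3 × 9 = 27.

n₁ = 9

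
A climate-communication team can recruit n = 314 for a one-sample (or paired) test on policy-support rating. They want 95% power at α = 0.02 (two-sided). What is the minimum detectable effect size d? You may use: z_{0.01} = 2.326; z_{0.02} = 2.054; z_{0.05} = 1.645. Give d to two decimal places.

d_min ≈ 0.22

For a single sample (or paired design) of n = 314: d_min = (z_{α/2} + z_β)/√n.
z-sum = 2.326 + 1.645 = 3.971.
d_min = 3.971 / √314 = 3.971 / 17.720 = 0.224.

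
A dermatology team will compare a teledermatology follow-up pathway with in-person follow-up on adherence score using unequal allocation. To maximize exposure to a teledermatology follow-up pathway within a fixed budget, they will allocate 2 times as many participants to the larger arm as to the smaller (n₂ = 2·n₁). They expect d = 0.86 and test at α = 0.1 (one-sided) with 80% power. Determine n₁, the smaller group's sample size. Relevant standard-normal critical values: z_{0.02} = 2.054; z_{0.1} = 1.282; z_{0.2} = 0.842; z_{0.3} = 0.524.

n₁ = 10

With allocation ratio k = n₂/n₁ = 2, Var(x̄₁−x̄₂) = σ²(1/n₁ + 1/(k·n₁)) = σ²·(k+1)/(k·n₁).
So n₁ = (1 + 1/k)·((z_{α} + z_β)/d)² = 1.500 × (2.124/0.86)².
n₁ = 1.500 × 6.10 = 9.1.
Round up: n₁ = 10, giving n₂ = 2 × 10 = 20.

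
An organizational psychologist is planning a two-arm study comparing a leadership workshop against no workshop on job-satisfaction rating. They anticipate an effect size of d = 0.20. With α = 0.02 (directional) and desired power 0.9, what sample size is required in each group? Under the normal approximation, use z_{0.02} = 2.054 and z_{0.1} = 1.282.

For two independent groups with equal n: n = 2·((z_{α} + z_β) / d)².
z_{α} + z_β = 2.054 + 1.282 = 3.336.
n = 2 × (3.336 / 0.20)² = 2 × 16.680² = 2 × 278.22 = 556.4.
Round up to the next whole participant.

n = 557 per group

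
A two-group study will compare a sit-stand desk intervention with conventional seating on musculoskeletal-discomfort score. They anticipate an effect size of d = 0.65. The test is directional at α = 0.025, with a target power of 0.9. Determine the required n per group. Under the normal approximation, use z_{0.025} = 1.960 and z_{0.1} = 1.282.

n = 50 per group

For two independent groups with equal n: n = 2·((z_{α} + z_β) / d)².
z_{α} + z_β = 1.960 + 1.282 = 3.242.
n = 2 × (3.242 / 0.65)² = 2 × 4.988² = 2 × 24.88 = 49.8.
Round up to the next whole participant.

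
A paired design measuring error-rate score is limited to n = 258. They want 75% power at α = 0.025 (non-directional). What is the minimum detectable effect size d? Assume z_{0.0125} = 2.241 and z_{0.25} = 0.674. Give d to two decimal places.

d_min ≈ 0.18

For a single sample (or paired design) of n = 258: d_min = (z_{α/2} + z_β)/√n.
z-sum = 2.241 + 0.674 = 2.915.
d_min = 2.915 / √258 = 2.915 / 16.062 = 0.181.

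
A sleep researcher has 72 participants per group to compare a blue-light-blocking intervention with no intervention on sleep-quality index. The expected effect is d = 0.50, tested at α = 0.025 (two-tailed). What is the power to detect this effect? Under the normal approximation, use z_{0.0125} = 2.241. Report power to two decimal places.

power ≈ 0.78

For two equal groups, power = Φ(d·√(n/2) − z_{α/2}).
d·√(n/2) = 0.50 × √(72/2) = 0.50 × 6.000 = 3.000.
z_β = 3.000 − 2.241 = 0.759.
Power = Φ(0.759) = 0.776.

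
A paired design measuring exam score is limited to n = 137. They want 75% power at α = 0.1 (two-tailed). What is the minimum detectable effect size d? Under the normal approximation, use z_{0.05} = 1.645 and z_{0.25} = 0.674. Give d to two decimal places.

For a single sample (or paired design) of n = 137: d_min = (z_{α/2} + z_β)/√n.
z-sum = 1.645 + 0.674 = 2.319.
d_min = 2.319 / √137 = 2.319 / 11.705 = 0.198.

d_min ≈ 0.20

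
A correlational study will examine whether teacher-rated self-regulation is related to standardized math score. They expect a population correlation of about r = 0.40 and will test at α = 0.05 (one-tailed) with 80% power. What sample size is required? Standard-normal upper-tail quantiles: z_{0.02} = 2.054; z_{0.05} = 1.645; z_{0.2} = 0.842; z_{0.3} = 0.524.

Fisher's z: C = ½·ln((1+r)/(1−r)) = ½·ln(2.3333) = 0.4236.
n = ((z_{α} + z_β)/C)² + 3.
(1.645 + 0.842) / 0.4236 = 2.487 / 0.4236 = 5.871.
n = 5.871² + 3 = 34.47 + 3 = 37.5.
Round up.

n = 38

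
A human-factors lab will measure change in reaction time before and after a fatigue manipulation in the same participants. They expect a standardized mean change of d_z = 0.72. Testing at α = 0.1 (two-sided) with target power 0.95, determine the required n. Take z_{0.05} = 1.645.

n = 21 pairs

For a paired (one-sample on differences) test: n = ((z_{α/2} + z_β) / d)².
z_{α/2} + z_β = 1.645 + 1.645 = 3.290.
n = (3.290 / 0.72)² = 4.569² = 20.88.
Round up.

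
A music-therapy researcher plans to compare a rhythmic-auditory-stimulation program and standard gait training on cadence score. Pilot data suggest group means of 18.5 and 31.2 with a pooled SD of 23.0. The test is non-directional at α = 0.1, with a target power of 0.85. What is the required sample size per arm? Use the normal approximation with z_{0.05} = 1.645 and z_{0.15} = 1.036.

n = 48 per group

Cohen's d = |M₁ − M₂| / SD_pooled = |18.5 − 31.2| / 23.0 = 12.7 / 23.0 = 0.552.
For two independent groups with equal n: n = 2·((z_{α/2} + z_β) / d)².
z_{α/2} + z_β = 1.645 + 1.036 = 2.681.
n = 2 × (2.681 / 0.552)² = 2 × 4.857² = 2 × 23.59 = 47.2.
Round up to the next whole participant.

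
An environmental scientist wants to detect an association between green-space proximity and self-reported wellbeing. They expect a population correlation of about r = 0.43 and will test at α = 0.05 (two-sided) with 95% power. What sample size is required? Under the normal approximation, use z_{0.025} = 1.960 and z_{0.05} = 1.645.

Fisher's z: C = ½·ln((1+r)/(1−r)) = ½·ln(2.5088) = 0.4599.
n = ((z_{α/2} + z_β)/C)² + 3.
(1.960 + 1.645) / 0.4599 = 3.605 / 0.4599 = 7.839.
n = 7.839² + 3 = 61.44 + 3 = 64.4.
Round up.

n = 65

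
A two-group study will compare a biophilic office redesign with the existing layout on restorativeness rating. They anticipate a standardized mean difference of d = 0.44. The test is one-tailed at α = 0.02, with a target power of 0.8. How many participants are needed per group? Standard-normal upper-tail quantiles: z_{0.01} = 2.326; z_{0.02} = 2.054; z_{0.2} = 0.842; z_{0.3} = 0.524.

n = 87 per group

For two independent groups with equal n: n = 2·((z_{α} + z_β) / d)².
z_{α} + z_β = 2.054 + 0.842 = 2.896.
n = 2 × (2.896 / 0.44)² = 2 × 6.582² = 2 × 43.32 = 86.6.
Round up to the next whole participant.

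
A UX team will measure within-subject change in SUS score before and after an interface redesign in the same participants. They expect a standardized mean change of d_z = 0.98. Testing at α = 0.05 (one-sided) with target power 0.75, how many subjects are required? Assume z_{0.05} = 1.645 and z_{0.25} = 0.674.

For a paired (one-sample on differences) test: n = ((z_{α} + z_β) / d)².
z_{α} + z_β = 1.645 + 0.674 = 2.319.
n = (2.319 / 0.98)² = 2.366² = 5.60.
Round up.

n = 6 pairs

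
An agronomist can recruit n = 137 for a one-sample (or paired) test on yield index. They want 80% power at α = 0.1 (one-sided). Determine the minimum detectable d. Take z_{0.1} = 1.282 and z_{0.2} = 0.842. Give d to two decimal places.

For a single sample (or paired design) of n = 137: d_min = (z_{α} + z_β)/√n.
z-sum = 1.282 + 0.842 = 2.124.
d_min = 2.124 / √137 = 2.124 / 11.705 = 0.181.

d_min ≈ 0.18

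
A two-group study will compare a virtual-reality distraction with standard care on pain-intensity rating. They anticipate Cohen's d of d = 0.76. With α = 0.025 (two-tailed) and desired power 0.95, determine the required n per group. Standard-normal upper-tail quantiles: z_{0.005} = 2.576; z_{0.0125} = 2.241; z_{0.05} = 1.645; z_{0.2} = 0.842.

n = 53 per group

For two independent groups with equal n: n = 2·((z_{α/2} + z_β) / d)².
z_{α/2} + z_β = 2.241 + 1.645 = 3.886.
n = 2 × (3.886 / 0.76)² = 2 × 5.113² = 2 × 26.14 = 52.3.
Round up to the next whole participant.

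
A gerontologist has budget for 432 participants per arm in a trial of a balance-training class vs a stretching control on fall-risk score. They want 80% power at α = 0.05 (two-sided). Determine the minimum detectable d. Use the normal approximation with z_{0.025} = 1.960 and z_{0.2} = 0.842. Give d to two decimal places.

d_min ≈ 0.19

For two independent groups of n = 432 each: d_min = (z_{α/2} + z_β)·√(2/n).
z-sum = 1.960 + 0.842 = 2.802.
d_min = 2.802 × √(2/432) = 2.802 × 0.0680 = 0.191.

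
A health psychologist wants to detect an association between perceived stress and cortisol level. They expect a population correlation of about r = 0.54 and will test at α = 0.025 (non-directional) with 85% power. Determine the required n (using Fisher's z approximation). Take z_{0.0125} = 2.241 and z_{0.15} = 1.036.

Fisher's z: C = ½·ln((1+r)/(1−r)) = ½·ln(3.3478) = 0.6042.
n = ((z_{α/2} + z_β)/C)² + 3.
(2.241 + 1.036) / 0.6042 = 3.277 / 0.6042 = 5.424.
n = 5.424² + 3 = 29.42 + 3 = 32.4.
Round up.

n = 33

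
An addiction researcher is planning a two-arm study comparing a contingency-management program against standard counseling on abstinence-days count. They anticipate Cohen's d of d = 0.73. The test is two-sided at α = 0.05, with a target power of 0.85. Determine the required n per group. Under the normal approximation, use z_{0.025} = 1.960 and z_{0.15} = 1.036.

For two independent groups with equal n: n = 2·((z_{α/2} + z_β) / d)².
z_{α/2} + z_β = 1.960 + 1.036 = 2.996.
n = 2 × (2.996 / 0.73)² = 2 × 4.104² = 2 × 16.84 = 33.7.
Round up to the next whole participant.

n = 34 per group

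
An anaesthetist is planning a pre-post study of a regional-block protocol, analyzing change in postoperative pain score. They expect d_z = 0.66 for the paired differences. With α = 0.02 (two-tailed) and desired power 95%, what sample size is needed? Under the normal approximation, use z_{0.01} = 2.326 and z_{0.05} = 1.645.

For a paired (one-sample on differences) test: n = ((z_{α/2} + z_β) / d)².
z_{α/2} + z_β = 2.326 + 1.645 = 3.971.
n = (3.971 / 0.66)² = 6.017² = 36.20.
Round up.

n = 37 pairs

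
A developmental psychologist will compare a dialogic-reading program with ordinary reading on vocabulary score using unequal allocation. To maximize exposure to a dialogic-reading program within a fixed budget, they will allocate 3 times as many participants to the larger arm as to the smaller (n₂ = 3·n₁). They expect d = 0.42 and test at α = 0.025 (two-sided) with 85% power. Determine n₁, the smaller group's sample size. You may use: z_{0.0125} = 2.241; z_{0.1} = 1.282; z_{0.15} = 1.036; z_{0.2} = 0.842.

n₁ = 82

With allocation ratio k = n₂/n₁ = 3, Var(x̄₁−x̄₂) = σ²(1/n₁ + 1/(k·n₁)) = σ²·(k+1)/(k·n₁).
So n₁ = (1 + 1/k)·((z_{α/2} + z_β)/d)² = 1.333 × (3.277/0.42)².
n₁ = 1.333 × 60.88 = 81.2.
Round up: n₁ = 82, giving n₂ = 3 × 82 = 246.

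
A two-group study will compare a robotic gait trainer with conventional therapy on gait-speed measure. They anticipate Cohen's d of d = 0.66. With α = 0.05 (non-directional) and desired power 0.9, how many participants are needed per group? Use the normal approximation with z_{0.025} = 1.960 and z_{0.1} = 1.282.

n = 49 per group

For two independent groups with equal n: n = 2·((z_{α/2} + z_β) / d)².
z_{α/2} + z_β = 1.960 + 1.282 = 3.242.
n = 2 × (3.242 / 0.66)² = 2 × 4.912² = 2 × 24.13 = 48.3.
Round up to the next whole participant.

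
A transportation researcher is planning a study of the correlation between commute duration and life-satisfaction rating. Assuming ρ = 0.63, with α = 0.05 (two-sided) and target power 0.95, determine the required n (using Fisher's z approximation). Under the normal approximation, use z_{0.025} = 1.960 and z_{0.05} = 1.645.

n = 27

Fisher's z: C = ½·ln((1+r)/(1−r)) = ½·ln(4.4054) = 0.7414.
n = ((z_{α/2} + z_β)/C)² + 3.
(1.960 + 1.645) / 0.7414 = 3.605 / 0.7414 = 4.862.
n = 4.862² + 3 = 23.64 + 3 = 26.6.
Round up.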